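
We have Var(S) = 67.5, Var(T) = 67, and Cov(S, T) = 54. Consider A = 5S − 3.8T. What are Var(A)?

Var(A) = a²·Var(S) + b²·Var(T) + 2ab·Cov(S, T) with a = 5, b = -3.8.
= 5²·67.5 + (-3.8)²·67 + 2·5·(-3.8)·54
= 1687.5 + 967.48 + (-2052) = 602.98.

Var(A) = 602.98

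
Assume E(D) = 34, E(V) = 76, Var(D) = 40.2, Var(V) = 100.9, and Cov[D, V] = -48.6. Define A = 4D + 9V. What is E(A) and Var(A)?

E(A) = 4·E(D) + 9·E(V) = 4·34 + 9·76 = 820.
Var(A) = a²·Var(D) + b²·Var(V) + 2ab·Cov[D, V] with a = 4, b = 9.
= 4²·40.2 + 9²·100.9 + 2·4·9·(-48.6)
= 643.2 + 8172.9 + (-3499.2) = 5316.9.

E(A) = 820, Var(A) = 5316.9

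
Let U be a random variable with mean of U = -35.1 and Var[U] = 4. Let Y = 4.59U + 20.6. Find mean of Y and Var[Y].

Y = 4.59U + 20.6 is linear with a = 4.59, b = 20.6.
mean of Y = a·mean of U + b = 4.59·(-35.1) + 20.6 = -140.509.
Var[Y] = a²·Var[U] = 4.59²·4 = 84.2724 (the additive constant 20.6 does not affect variance).

mean of Y = -140.509, Var[Y] = 84.2724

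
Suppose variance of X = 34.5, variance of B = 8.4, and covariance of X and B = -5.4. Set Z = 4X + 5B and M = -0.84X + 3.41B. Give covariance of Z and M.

By bilinearity, covariance of Z and M = ac·variance of X + bd·variance of B + (ad+bc)·covariance of X and B, with a=4, b=5, c=-0.84, d=3.41.
ac·variance of X = 4·(-0.84)·34.5 = -115.92
bd·variance of B = 5·3.41·8.4 = 143.22
(ad+bc)·covariance of X and B = (9.44)·(-5.4) = -50.976
covariance of Z and M = -115.92 + 143.22 + (-50.976) = -23.676.

covariance of Z and M = -23.676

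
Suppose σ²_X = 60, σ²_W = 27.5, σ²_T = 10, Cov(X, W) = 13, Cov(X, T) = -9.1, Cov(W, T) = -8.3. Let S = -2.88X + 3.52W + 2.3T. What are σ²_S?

σ²_S = a²·σ²_X + b²·σ²_W + c²·σ²_T + 2ab·Cov(X, W) + 2ac·Cov(X, T) + 2bc·Cov(W, T), with a = -2.88, b = 3.52, c = 2.3.
= 497.664 + 340.736 + 52.9 + (-263.5776) + 120.5568 + (-134.3936)
= 613.8856.

σ²_S = 613.8856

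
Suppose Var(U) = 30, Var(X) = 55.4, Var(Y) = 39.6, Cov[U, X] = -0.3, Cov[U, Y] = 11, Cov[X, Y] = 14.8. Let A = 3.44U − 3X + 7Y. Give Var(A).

Var(A) = 2708.36

Var(A) = a²·Var(U) + b²·Var(X) + c²·Var(Y) + 2ab·Cov[U, X] + 2ac·Cov[U, Y] + 2bc·Cov[X, Y], with a = 3.44, b = -3, c = 7.
= 355.008 + 498.6 + 1940.4 + 6.192 + 529.76 + (-621.6)
= 2708.36.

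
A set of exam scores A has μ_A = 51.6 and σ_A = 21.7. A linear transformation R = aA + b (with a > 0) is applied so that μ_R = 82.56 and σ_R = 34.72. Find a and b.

σ_R = a·σ_A (a > 0), so a = 34.72/21.7 = 1.6.
μ_R = a·μ_A + b, so b = 82.56 − 1.6·51.6 = 0.

a = 1.6, b = 0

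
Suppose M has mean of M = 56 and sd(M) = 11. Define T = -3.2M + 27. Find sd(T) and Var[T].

sd(T) = 35.2, Var[T] = 1239.04

T = -3.2M + 27 is linear with a = -3.2, b = 27.
sd(T) = |a|·sd(M) = |-3.2|·11 = 35.2.
Var[M] = 11² = 121.
Var[T] = a²·Var[M] = (-3.2)²·121 = 1239.04 (the additive constant 27 does not affect variance).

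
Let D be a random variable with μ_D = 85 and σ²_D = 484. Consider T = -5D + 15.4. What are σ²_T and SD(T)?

T = -5D + 15.4 is linear with a = -5, b = 15.4.
σ²_T = a²·σ²_D = (-5)²·484 = 12100 (the additive constant 15.4 does not affect variance).
SD(D) = √484 = 22.
SD(T) = |a|·SD(D) = |-5|·22 = 110.

σ²_T = 12100, SD(T) = 110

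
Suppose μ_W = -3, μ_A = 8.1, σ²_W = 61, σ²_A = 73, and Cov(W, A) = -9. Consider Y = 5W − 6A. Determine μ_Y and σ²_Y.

μ_Y = -63.6, σ²_Y = 4693

μ_Y = 5·μ_W + (-6)·μ_A = 5·(-3) + (-6)·8.1 = -63.6.
σ²_Y = a²·σ²_W + b²·σ²_A + 2ab·Cov(W, A) with a = 5, b = -6.
= 5²·61 + (-6)²·73 + 2·5·(-6)·(-9)
= 1525 + 2628 + 540 = 4693.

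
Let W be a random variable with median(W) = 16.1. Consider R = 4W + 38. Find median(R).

A linear map preserves order up to sign, so median(R) = a·median(W) + b = 4·16.1 + 38 = 102.4.

median(R) = 102.4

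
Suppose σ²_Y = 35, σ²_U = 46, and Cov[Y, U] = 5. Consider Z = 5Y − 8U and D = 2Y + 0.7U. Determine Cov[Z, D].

Cov[Z, D] = 29.9

By bilinearity, Cov[Z, D] = ac·σ²_Y + bd·σ²_U + (ad+bc)·Cov[Y, U], with a=5, b=-8, c=2, d=0.7.
ac·σ²_Y = 5·2·35 = 350
bd·σ²_U = (-8)·0.7·46 = -257.6
(ad+bc)·Cov[Y, U] = (-12.5)·5 = -62.5
Cov[Z, D] = 350 + (-257.6) + (-62.5) = 29.9.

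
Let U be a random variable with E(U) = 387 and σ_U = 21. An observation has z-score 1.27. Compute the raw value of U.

U = E(U) + z·σ_U = 387 + 1.27·21 = 413.67.

U = 413.67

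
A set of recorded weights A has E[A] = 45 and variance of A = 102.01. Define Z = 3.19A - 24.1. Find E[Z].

E[Z] = 119.45

Z = 3.19A - 24.1 is linear with a = 3.19, b = -24.1.
E[Z] = a·E[A] + b = 3.19·45 + (-24.1) = 119.45.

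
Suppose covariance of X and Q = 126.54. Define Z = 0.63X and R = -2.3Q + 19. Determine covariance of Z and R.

covariance of Z and R = -183.35646

covariance of Z and R = a·c·covariance of X and Q = 0.63·(-2.3)·126.54 = -183.35646. Additive constants drop out.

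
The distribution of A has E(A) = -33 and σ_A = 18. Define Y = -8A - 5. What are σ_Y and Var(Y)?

Y = -8A - 5 is linear with a = -8, b = -5.
σ_Y = |a|·σ_A = |-8|·18 = 144.
Var(A) = 18² = 324.
Var(Y) = a²·Var(A) = (-8)²·324 = 20736 (the additive constant -5 does not affect variance).

σ_Y = 144, Var(Y) = 20736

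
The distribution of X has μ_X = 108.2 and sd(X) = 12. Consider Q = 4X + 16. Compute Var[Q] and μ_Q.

Var[Q] = 2304, μ_Q = 448.8

Q = 4X + 16 is linear with a = 4, b = 16.
Var[X] = 12² = 144.
Var[Q] = a²·Var[X] = 4²·144 = 2304 (the additive constant 16 does not affect variance).
μ_Q = a·μ_X + b = 4·108.2 + 16 = 448.8.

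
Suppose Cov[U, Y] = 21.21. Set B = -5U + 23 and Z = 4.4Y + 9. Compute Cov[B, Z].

Cov[B, Z] = a·c·Cov[U, Y] = (-5)·4.4·21.21 = -466.62. Additive constants drop out.

Cov[B, Z] = -466.62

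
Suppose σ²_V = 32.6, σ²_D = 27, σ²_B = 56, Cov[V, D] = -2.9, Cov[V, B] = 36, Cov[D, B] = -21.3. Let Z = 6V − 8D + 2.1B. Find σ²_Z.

σ²_Z = a²·σ²_V + b²·σ²_D + c²·σ²_B + 2ab·Cov[V, D] + 2ac·Cov[V, B] + 2bc·Cov[D, B], with a = 6, b = -8, c = 2.1.
= 1173.6 + 1728 + 246.96 + 278.4 + 907.2 + 715.68
= 5049.84.

σ²_Z = 5049.84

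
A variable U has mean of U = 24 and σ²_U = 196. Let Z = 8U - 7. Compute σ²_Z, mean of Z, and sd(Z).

σ²_Z = 12544, mean of Z = 185, sd(Z) = 112

Z = 8U - 7 is linear with a = 8, b = -7.
σ²_Z = a²·σ²_U = 8²·196 = 12544 (the additive constant -7 does not affect variance).
mean of Z = a·mean of U + b = 8·24 + (-7) = 185.
sd(U) = √196 = 14.
sd(Z) = |a|·sd(U) = |8|·14 = 112.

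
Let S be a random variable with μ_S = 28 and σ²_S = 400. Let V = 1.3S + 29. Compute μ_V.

μ_V = 65.4

V = 1.3S + 29 is linear with a = 1.3, b = 29.
μ_V = a·μ_S + b = 1.3·28 + 29 = 65.4.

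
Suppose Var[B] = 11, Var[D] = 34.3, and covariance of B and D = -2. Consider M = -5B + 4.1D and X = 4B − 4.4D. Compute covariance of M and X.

covariance of M and X = -915.572

By bilinearity, covariance of M and X = ac·Var[B] + bd·Var[D] + (ad+bc)·covariance of B and D, with a=-5, b=4.1, c=4, d=-4.4.
ac·Var[B] = (-5)·4·11 = -220
bd·Var[D] = 4.1·(-4.4)·34.3 = -618.772
(ad+bc)·covariance of B and D = (38.4)·(-2) = -76.8
covariance of M and X = -220 + (-618.772) + (-76.8) = -915.572.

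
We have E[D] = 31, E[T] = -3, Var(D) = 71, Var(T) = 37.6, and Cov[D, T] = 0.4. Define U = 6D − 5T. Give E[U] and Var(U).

E[U] = 201, Var(U) = 3472

E[U] = 6·E[D] + (-5)·E[T] = 6·31 + (-5)·(-3) = 201.
Var(U) = a²·Var(D) + b²·Var(T) + 2ab·Cov[D, T] with a = 6, b = -5.
= 6²·71 + (-5)²·37.6 + 2·6·(-5)·0.4
= 2556 + 940 + (-24) = 3472.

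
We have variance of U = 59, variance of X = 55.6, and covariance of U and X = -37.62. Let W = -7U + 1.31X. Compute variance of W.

variance of W = 3676.36596

variance of W = a²·variance of U + b²·variance of X + 2ab·covariance of U and X with a = -7, b = 1.31.
= (-7)²·59 + 1.31²·55.6 + 2·(-7)·1.31·(-37.62)
= 2891 + 95.41516 + 689.9508 = 3676.36596.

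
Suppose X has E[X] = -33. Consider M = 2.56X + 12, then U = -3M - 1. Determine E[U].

E[M] = 2.56·(-33) + 12 = -72.48.
E[U] = (-3)·(-72.48) + (-1) = 216.44.

E[U] = 216.44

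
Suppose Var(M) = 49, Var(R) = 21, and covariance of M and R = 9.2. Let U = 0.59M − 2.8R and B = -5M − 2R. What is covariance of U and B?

By bilinearity, covariance of U and B = ac·Var(M) + bd·Var(R) + (ad+bc)·covariance of M and R, with a=0.59, b=-2.8, c=-5, d=-2.
ac·Var(M) = 0.59·(-5)·49 = -144.55
bd·Var(R) = (-2.8)·(-2)·21 = 117.6
(ad+bc)·covariance of M and R = (12.82)·9.2 = 117.944
covariance of U and B = -144.55 + 117.6 + 117.944 = 90.994.

covariance of U and B = 90.994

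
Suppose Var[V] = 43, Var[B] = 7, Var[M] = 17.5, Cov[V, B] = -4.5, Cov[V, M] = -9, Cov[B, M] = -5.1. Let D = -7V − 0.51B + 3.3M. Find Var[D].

Var[D] = 2700.2323

Var[D] = a²·Var[V] + b²·Var[B] + c²·Var[M] + 2ab·Cov[V, B] + 2ac·Cov[V, M] + 2bc·Cov[B, M], with a = -7, b = -0.51, c = 3.3.
= 2107 + 1.8207 + 190.575 + (-32.13) + 415.8 + 17.1666
= 2700.2323.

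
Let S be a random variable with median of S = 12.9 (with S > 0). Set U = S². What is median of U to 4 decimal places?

S² is monotone on this domain, so median of U = square(12.9) = 166.41.

median of U = 166.41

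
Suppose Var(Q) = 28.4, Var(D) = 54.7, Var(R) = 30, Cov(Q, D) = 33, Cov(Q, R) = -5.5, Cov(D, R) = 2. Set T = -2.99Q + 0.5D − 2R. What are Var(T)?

Var(T) = 219.12384

Var(T) = a²·Var(Q) + b²·Var(D) + c²·Var(R) + 2ab·Cov(Q, D) + 2ac·Cov(Q, R) + 2bc·Cov(D, R), with a = -2.99, b = 0.5, c = -2.
= 253.89884 + 13.675 + 120 + (-98.67) + (-65.78) + (-4)
= 219.12384.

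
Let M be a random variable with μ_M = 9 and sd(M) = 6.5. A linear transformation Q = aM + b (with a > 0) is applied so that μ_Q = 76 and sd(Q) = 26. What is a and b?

sd(Q) = a·sd(M) (a > 0), so a = 26/6.5 = 4.
μ_Q = a·μ_M + b, so b = 76 − 4·9 = 40.

a = 4, b = 40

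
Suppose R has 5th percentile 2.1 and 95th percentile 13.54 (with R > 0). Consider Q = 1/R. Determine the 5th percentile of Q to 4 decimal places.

1/R is decreasing on R > 0, so percentile order reverses: P_{5}(Q) uses P_{95}(R) = 13.54.
P_{5}(Q) = 1/13.54 ≈ 0.0739.

5th percentile of Q = 0.0739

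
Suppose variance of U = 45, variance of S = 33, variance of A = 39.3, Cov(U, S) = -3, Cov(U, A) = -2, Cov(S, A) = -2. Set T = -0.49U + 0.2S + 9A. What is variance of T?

variance of T = a²·variance of U + b²·variance of S + c²·variance of A + 2ab·Cov(U, S) + 2ac·Cov(U, A) + 2bc·Cov(S, A), with a = -0.49, b = 0.2, c = 9.
= 10.8045 + 1.32 + 3183.3 + 0.588 + 17.64 + (-7.2)
= 3206.4525.

variance of T = 3206.4525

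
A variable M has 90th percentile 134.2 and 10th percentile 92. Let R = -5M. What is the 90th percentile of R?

90th percentile of R = -460

Since a = -5 < 0 the transformation is decreasing, reversing order: the 90th percentile of R corresponds to the 10th percentile of M.
So P_{90}(R) = a·P_{10}(M) + b = (-5)·92 = -460.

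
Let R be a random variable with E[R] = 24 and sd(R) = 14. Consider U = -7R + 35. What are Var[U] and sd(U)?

U = -7R + 35 is linear with a = -7, b = 35.
Var[R] = 14² = 196.
Var[U] = a²·Var[R] = (-7)²·196 = 9604 (the additive constant 35 does not affect variance).
sd(U) = |a|·sd(R) = |-7|·14 = 98.

Var[U] = 9604, sd(U) = 98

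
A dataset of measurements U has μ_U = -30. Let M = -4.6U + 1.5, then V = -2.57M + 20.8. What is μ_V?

μ_M = (-4.6)·(-30) + 1.5 = 139.5.
μ_V = (-2.57)·139.5 + 20.8 = -337.715.

μ_V = -337.715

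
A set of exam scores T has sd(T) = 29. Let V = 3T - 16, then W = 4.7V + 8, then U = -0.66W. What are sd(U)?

sd(V) = |3|·29 = 87.
sd(W) = |4.7|·87 = 408.9.
sd(U) = |-0.66|·408.9 = 269.874.

sd(U) = 269.874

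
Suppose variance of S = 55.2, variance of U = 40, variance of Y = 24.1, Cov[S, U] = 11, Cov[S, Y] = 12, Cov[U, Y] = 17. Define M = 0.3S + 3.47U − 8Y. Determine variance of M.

variance of M = 1050.466

variance of M = a²·variance of S + b²·variance of U + c²·variance of Y + 2ab·Cov[S, U] + 2ac·Cov[S, Y] + 2bc·Cov[U, Y], with a = 0.3, b = 3.47, c = -8.
= 4.968 + 481.636 + 1542.4 + 22.902 + (-57.6) + (-943.84)
= 1050.466.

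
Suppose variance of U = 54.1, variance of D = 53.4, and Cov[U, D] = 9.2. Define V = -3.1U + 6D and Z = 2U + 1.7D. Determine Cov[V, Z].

By bilinearity, Cov[V, Z] = ac·variance of U + bd·variance of D + (ad+bc)·Cov[U, D], with a=-3.1, b=6, c=2, d=1.7.
ac·variance of U = (-3.1)·2·54.1 = -335.42
bd·variance of D = 6·1.7·53.4 = 544.68
(ad+bc)·Cov[U, D] = (6.73)·9.2 = 61.916
Cov[V, Z] = -335.42 + 544.68 + 61.916 = 271.176.

Cov[V, Z] = 271.176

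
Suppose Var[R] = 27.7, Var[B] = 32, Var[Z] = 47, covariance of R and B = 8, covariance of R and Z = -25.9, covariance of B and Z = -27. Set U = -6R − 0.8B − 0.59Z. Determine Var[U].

Var[U] = 901.9807

Var[U] = a²·Var[R] + b²·Var[B] + c²·Var[Z] + 2ab·covariance of R and B + 2ac·covariance of R and Z + 2bc·covariance of B and Z, with a = -6, b = -0.8, c = -0.59.
= 997.2 + 20.48 + 16.3607 + 76.8 + (-183.372) + (-25.488)
= 901.9807.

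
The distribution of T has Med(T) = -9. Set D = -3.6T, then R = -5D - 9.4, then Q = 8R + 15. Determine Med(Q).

Med(D) = (-3.6)·(-9) = 32.4.
Med(R) = (-5)·32.4 + (-9.4) = -171.4.
Med(Q) = 8·(-171.4) + 15 = -1356.2.

Med(Q) = -1356.2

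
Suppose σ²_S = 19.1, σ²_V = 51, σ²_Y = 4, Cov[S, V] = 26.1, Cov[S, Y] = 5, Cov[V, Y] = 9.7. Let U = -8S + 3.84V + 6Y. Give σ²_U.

σ²_U = 481.8176

σ²_U = a²·σ²_S + b²·σ²_V + c²·σ²_Y + 2ab·Cov[S, V] + 2ac·Cov[S, Y] + 2bc·Cov[V, Y], with a = -8, b = 3.84, c = 6.
= 1222.4 + 752.0256 + 144 + (-1603.584) + (-480) + 446.976
= 481.8176.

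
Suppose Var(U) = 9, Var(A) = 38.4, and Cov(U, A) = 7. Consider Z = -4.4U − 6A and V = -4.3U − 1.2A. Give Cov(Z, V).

Cov(Z, V) = 664.32

By bilinearity, Cov(Z, V) = ac·Var(U) + bd·Var(A) + (ad+bc)·Cov(U, A), with a=-4.4, b=-6, c=-4.3, d=-1.2.
ac·Var(U) = (-4.4)·(-4.3)·9 = 170.28
bd·Var(A) = (-6)·(-1.2)·38.4 = 276.48
(ad+bc)·Cov(U, A) = (31.08)·7 = 217.56
Cov(Z, V) = 170.28 + 276.48 + 217.56 = 664.32.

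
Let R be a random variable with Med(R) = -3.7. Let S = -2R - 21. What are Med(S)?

A linear map preserves order up to sign, so Med(S) = a·Med(R) + b = (-2)·(-3.7) + (-21) = -13.6.

Med(S) = -13.6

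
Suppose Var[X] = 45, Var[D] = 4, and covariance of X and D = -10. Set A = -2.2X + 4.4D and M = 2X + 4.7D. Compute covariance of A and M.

By bilinearity, covariance of A and M = ac·Var[X] + bd·Var[D] + (ad+bc)·covariance of X and D, with a=-2.2, b=4.4, c=2, d=4.7.
ac·Var[X] = (-2.2)·2·45 = -198
bd·Var[D] = 4.4·4.7·4 = 82.72
(ad+bc)·covariance of X and D = (-1.54)·(-10) = 15.4
covariance of A and M = -198 + 82.72 + 15.4 = -99.88.

covariance of A and M = -99.88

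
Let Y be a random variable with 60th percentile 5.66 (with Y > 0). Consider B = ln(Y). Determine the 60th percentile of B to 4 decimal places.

60th percentile of B = 1.7334

ln(Y) is increasing, so P_{60}(B) = g(P_{60}(Y)) ≈ 1.7334.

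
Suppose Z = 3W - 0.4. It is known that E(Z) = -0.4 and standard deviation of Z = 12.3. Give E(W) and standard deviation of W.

E(W) = 0, standard deviation of W = 4.1

From Z = 3W - 0.4: E(Z) = a·E(W) + b, so E(W) = (E(Z) − b)/a = (-0.4 − (-0.4))/3 = 0.
standard deviation of Z = |a|·standard deviation of W, so standard deviation of W = 12.3/|3| = 4.1.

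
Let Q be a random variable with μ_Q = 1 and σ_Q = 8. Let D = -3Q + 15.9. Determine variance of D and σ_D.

variance of D = 576, σ_D = 24

D = -3Q + 15.9 is linear with a = -3, b = 15.9.
variance of Q = 8² = 64.
variance of D = a²·variance of Q = (-3)²·64 = 576 (the additive constant 15.9 does not affect variance).
σ_D = |a|·σ_Q = |-3|·8 = 24.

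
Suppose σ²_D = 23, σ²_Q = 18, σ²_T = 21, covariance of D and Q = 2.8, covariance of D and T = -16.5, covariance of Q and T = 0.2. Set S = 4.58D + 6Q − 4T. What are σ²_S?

σ²_S = 2215.3052

σ²_S = a²·σ²_D + b²·σ²_Q + c²·σ²_T + 2ab·covariance of D and Q + 2ac·covariance of D and T + 2bc·covariance of Q and T, with a = 4.58, b = 6, c = -4.
= 482.4572 + 648 + 336 + 153.888 + 604.56 + (-9.6)
= 2215.3052.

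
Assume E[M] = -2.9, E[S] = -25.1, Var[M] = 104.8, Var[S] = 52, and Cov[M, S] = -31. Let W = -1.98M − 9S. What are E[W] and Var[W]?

E[W] = 231.642, Var[W] = 3518.01792

E[W] = (-1.98)·E[M] + (-9)·E[S] = (-1.98)·(-2.9) + (-9)·(-25.1) = 231.642.
Var[W] = a²·Var[M] + b²·Var[S] + 2ab·Cov[M, S] with a = -1.98, b = -9.
= (-1.98)²·104.8 + (-9)²·52 + 2·(-1.98)·(-9)·(-31)
= 410.85792 + 4212 + (-1104.84) = 3518.01792.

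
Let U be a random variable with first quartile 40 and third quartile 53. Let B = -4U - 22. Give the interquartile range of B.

IQR of U = Q3 − Q1 = 53 − 40 = 13.
Under B = aU + b, IQR(B) = |a|·IQR(U) = |-4|·13 = 52 (shifts cancel; spread scales by |a|).

IQR(B) = 52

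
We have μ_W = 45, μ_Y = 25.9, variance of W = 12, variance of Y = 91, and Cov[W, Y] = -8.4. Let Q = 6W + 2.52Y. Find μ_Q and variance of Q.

μ_Q = 335.268, variance of Q = 755.8704

μ_Q = 6·μ_W + 2.52·μ_Y = 6·45 + 2.52·25.9 = 335.268.
variance of Q = a²·variance of W + b²·variance of Y + 2ab·Cov[W, Y] with a = 6, b = 2.52.
= 6²·12 + 2.52²·91 + 2·6·2.52·(-8.4)
= 432 + 577.8864 + (-254.016) = 755.8704.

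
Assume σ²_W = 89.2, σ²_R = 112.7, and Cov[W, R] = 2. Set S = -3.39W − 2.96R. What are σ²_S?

σ²_S = a²·σ²_W + b²·σ²_R + 2ab·Cov[W, R] with a = -3.39, b = -2.96.
= (-3.39)²·89.2 + (-2.96)²·112.7 + 2·(-3.39)·(-2.96)·2
= 1025.09532 + 987.43232 + 40.1376 = 2052.66524.

σ²_S = 2052.66524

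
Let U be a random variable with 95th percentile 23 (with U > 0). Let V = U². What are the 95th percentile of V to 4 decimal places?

U² is increasing, so P_{95}(V) = g(P_{95}(U)) = 529.

95th percentile of V = 529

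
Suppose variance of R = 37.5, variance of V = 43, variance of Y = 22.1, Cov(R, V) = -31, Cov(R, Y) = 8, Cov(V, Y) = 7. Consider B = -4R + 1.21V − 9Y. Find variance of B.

variance of B = 3176.6763

variance of B = a²·variance of R + b²·variance of V + c²·variance of Y + 2ab·Cov(R, V) + 2ac·Cov(R, Y) + 2bc·Cov(V, Y), with a = -4, b = 1.21, c = -9.
= 600 + 62.9563 + 1790.1 + 300.08 + 576 + (-152.46)
= 3176.6763.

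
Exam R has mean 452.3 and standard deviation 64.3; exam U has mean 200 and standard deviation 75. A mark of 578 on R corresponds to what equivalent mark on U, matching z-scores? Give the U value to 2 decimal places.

z = (578 − 452.3)/64.3 ≈ 1.9549.
U = 200 + z·75 = 200 + (578 − 452.3)·75/64.3 ≈ 346.62.

U = 346.62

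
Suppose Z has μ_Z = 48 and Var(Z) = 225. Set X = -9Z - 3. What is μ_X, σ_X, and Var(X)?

μ_X = -435, σ_X = 135, Var(X) = 18225

X = -9Z - 3 is linear with a = -9, b = -3.
μ_X = a·μ_Z + b = (-9)·48 + (-3) = -435.
σ_Z = √225 = 15.
σ_X = |a|·σ_Z = |-9|·15 = 135.
Var(X) = a²·Var(Z) = (-9)²·225 = 18225 (the additive constant -3 does not affect variance).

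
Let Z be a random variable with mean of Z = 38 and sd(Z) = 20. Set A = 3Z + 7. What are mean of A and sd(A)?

A = 3Z + 7 is linear with a = 3, b = 7.
mean of A = a·mean of Z + b = 3·38 + 7 = 121.
sd(A) = |a|·sd(Z) = |3|·20 = 60.

mean of A = 121, sd(A) = 60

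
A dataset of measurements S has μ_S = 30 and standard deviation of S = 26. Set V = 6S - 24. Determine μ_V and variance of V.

μ_V = 156, variance of V = 24336

V = 6S - 24 is linear with a = 6, b = -24.
μ_V = a·μ_S + b = 6·30 + (-24) = 156.
variance of S = 26² = 676.
variance of V = a²·variance of S = 6²·676 = 24336 (the additive constant -24 does not affect variance).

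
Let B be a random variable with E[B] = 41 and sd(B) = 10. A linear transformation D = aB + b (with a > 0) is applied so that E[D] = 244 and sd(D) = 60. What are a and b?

sd(D) = a·sd(B) (a > 0), so a = 60/10 = 6.
E[D] = a·E[B] + b, so b = 244 − 6·41 = -2.

a = 6, b = -2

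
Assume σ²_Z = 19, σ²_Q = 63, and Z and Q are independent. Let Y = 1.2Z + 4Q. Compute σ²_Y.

σ²_Y = 1035.36

σ²_Y = a²·σ²_Z + b²·σ²_Q + 2ab·Cov(Z, Q) with a = 1.2, b = 4.
Independence gives Cov(Z, Q) = 0.
= 1.2²·19 + 4²·63 + 2·1.2·4·0
= 27.36 + 1008 + 0 = 1035.36.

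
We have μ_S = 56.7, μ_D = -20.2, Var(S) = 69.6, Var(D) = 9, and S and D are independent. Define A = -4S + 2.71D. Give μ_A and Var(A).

μ_A = (-4)·μ_S + 2.71·μ_D = (-4)·56.7 + 2.71·(-20.2) = -281.542.
Var(A) = a²·Var(S) + b²·Var(D) + 2ab·covariance of S and D with a = -4, b = 2.71.
Independence gives covariance of S and D = 0.
= (-4)²·69.6 + 2.71²·9 + 2·(-4)·2.71·0
= 1113.6 + 66.0969 + 0 = 1179.6969.

μ_A = -281.542, Var(A) = 1179.6969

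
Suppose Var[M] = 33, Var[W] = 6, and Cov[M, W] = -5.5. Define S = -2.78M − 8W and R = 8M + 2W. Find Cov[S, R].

By bilinearity, Cov[S, R] = ac·Var[M] + bd·Var[W] + (ad+bc)·Cov[M, W], with a=-2.78, b=-8, c=8, d=2.
ac·Var[M] = (-2.78)·8·33 = -733.92
bd·Var[W] = (-8)·2·6 = -96
(ad+bc)·Cov[M, W] = (-69.56)·(-5.5) = 382.58
Cov[S, R] = -733.92 + (-96) + 382.58 = -447.34.

Cov[S, R] = -447.34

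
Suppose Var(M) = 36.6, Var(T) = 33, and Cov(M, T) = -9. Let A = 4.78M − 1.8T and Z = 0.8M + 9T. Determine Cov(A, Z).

Cov(A, Z) = -768.8616

By bilinearity, Cov(A, Z) = ac·Var(M) + bd·Var(T) + (ad+bc)·Cov(M, T), with a=4.78, b=-1.8, c=0.8, d=9.
ac·Var(M) = 4.78·0.8·36.6 = 139.9584
bd·Var(T) = (-1.8)·9·33 = -534.6
(ad+bc)·Cov(M, T) = (41.58)·(-9) = -374.22
Cov(A, Z) = 139.9584 + (-534.6) + (-374.22) = -768.8616.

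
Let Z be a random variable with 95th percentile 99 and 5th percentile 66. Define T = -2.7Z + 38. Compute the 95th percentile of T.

95th percentile of T = -140.2

Since a = -2.7 < 0 the transformation is decreasing, reversing order: the 95th percentile of T corresponds to the 5th percentile of Z.
So P_{95}(T) = a·P_{5}(Z) + b = (-2.7)·66 + 38 = -140.2.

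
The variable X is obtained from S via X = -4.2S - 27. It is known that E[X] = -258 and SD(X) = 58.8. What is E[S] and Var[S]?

From X = -4.2S - 27: E[X] = a·E[S] + b, so E[S] = (E[X] − b)/a = (-258 − (-27))/(-4.2) = 55.
Var[X] = 58.8² = 3457.44.
Var[X] = a²·Var[S], so Var[S] = 3457.44/(-4.2)² = 196.

E[S] = 55, Var[S] = 196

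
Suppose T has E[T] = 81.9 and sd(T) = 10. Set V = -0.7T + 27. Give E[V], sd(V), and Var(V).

E[V] = -30.33, sd(V) = 7, Var(V) = 49

V = -0.7T + 27 is linear with a = -0.7, b = 27.
E[V] = a·E[T] + b = (-0.7)·81.9 + 27 = -30.33.
sd(V) = |a|·sd(T) = |-0.7|·10 = 7.
Var(T) = 10² = 100.
Var(V) = a²·Var(T) = (-0.7)²·100 = 49 (the additive constant 27 does not affect variance).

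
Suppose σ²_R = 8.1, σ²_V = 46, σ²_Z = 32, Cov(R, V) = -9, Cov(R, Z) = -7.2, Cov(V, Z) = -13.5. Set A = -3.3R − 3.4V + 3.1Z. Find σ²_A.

σ²_A = 1157.421

σ²_A = a²·σ²_R + b²·σ²_V + c²·σ²_Z + 2ab·Cov(R, V) + 2ac·Cov(R, Z) + 2bc·Cov(V, Z), with a = -3.3, b = -3.4, c = 3.1.
= 88.209 + 531.76 + 307.52 + (-201.96) + 147.312 + 284.58
= 1157.421.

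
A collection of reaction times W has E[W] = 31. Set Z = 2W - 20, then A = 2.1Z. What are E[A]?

E[A] = 88.2

E[Z] = 2·31 + (-20) = 42.
E[A] = 2.1·42 = 88.2.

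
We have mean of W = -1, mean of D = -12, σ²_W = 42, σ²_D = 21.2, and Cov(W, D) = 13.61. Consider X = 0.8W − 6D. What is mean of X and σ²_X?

mean of X = 0.8·mean of W + (-6)·mean of D = 0.8·(-1) + (-6)·(-12) = 71.2.
σ²_X = a²·σ²_W + b²·σ²_D + 2ab·Cov(W, D) with a = 0.8, b = -6.
= 0.8²·42 + (-6)²·21.2 + 2·0.8·(-6)·13.61
= 26.88 + 763.2 + (-130.656) = 659.424.

mean of X = 71.2, σ²_X = 659.424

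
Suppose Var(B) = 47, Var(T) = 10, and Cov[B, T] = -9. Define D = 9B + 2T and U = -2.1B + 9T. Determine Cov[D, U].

Cov[D, U] = -1399.5

By bilinearity, Cov[D, U] = ac·Var(B) + bd·Var(T) + (ad+bc)·Cov[B, T], with a=9, b=2, c=-2.1, d=9.
ac·Var(B) = 9·(-2.1)·47 = -888.3
bd·Var(T) = 2·9·10 = 180
(ad+bc)·Cov[B, T] = (76.8)·(-9) = -691.2
Cov[D, U] = -888.3 + 180 + (-691.2) = -1399.5.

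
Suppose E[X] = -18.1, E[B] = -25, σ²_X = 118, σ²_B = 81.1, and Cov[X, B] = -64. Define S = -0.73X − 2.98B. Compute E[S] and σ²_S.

E[S] = (-0.73)·E[X] + (-2.98)·E[B] = (-0.73)·(-18.1) + (-2.98)·(-25) = 87.713.
σ²_S = a²·σ²_X + b²·σ²_B + 2ab·Cov[X, B] with a = -0.73, b = -2.98.
= (-0.73)²·118 + (-2.98)²·81.1 + 2·(-0.73)·(-2.98)·(-64)
= 62.8822 + 720.20044 + (-278.4512) = 504.63144.

E[S] = 87.713, σ²_S = 504.63144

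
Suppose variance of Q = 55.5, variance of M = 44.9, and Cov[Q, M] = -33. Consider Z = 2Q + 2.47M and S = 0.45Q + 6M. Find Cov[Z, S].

By bilinearity, Cov[Z, S] = ac·variance of Q + bd·variance of M + (ad+bc)·Cov[Q, M], with a=2, b=2.47, c=0.45, d=6.
ac·variance of Q = 2·0.45·55.5 = 49.95
bd·variance of M = 2.47·6·44.9 = 665.418
(ad+bc)·Cov[Q, M] = (13.1115)·(-33) = -432.6795
Cov[Z, S] = 49.95 + 665.418 + (-432.6795) = 282.6885.

Cov[Z, S] = 282.6885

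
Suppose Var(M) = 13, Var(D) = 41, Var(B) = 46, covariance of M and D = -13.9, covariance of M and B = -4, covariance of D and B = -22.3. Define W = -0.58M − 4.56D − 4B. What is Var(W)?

Var(W) = a²·Var(M) + b²·Var(D) + c²·Var(B) + 2ab·covariance of M and D + 2ac·covariance of M and B + 2bc·covariance of D and B, with a = -0.58, b = -4.56, c = -4.
= 4.3732 + 852.5376 + 736 + (-73.52544) + (-18.56) + (-813.504)
= 687.32136.

Var(W) = 687.32136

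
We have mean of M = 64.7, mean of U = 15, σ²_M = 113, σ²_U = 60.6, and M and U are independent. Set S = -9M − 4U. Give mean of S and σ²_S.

mean of S = (-9)·mean of M + (-4)·mean of U = (-9)·64.7 + (-4)·15 = -642.3.
σ²_S = a²·σ²_M + b²·σ²_U + 2ab·covariance of M and U with a = -9, b = -4.
Independence gives covariance of M and U = 0.
= (-9)²·113 + (-4)²·60.6 + 2·(-9)·(-4)·0
= 9153 + 969.6 + 0 = 10122.6.

mean of S = -642.3, σ²_S = 10122.6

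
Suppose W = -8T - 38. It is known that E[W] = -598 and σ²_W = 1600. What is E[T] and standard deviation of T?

From W = -8T - 38: E[W] = a·E[T] + b, so E[T] = (E[W] − b)/a = (-598 − (-38))/(-8) = 70.
standard deviation of W = √1600 = 40.
standard deviation of W = |a|·standard deviation of T, so standard deviation of T = 40/|-8| = 5.

E[T] = 70, standard deviation of T = 5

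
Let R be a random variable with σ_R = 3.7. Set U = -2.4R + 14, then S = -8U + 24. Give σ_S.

σ_U = |-2.4|·3.7 = 8.88.
σ_S = |-8|·8.88 = 71.04.

σ_S = 71.04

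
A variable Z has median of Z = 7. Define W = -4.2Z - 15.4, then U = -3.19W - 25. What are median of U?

median of W = (-4.2)·7 + (-15.4) = -44.8.
median of U = (-3.19)·(-44.8) + (-25) = 117.912.

median of U = 117.912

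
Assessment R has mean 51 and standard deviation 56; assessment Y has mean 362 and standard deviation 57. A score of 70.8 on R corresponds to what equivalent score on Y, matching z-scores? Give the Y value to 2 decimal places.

z = (70.8 − 51)/56 ≈ 0.3536.
Y = 362 + z·57 = 362 + (70.8 − 51)·57/56 ≈ 382.15.

Y = 382.15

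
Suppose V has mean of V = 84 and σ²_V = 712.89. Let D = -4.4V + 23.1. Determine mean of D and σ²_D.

mean of D = -346.5, σ²_D = 13801.5504

D = -4.4V + 23.1 is linear with a = -4.4, b = 23.1.
mean of D = a·mean of V + b = (-4.4)·84 + 23.1 = -346.5.
σ²_D = a²·σ²_V = (-4.4)²·712.89 = 13801.5504 (the additive constant 23.1 does not affect variance).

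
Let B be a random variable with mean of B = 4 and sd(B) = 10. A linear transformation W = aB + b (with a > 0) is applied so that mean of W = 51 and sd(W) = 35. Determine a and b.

a = 3.5, b = 37

sd(W) = a·sd(B) (a > 0), so a = 35/10 = 3.5.
mean of W = a·mean of B + b, so b = 51 − 3.5·4 = 37.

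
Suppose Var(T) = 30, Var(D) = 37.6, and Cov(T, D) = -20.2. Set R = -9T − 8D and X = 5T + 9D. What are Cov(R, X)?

Cov(R, X) = -1613

By bilinearity, Cov(R, X) = ac·Var(T) + bd·Var(D) + (ad+bc)·Cov(T, D), with a=-9, b=-8, c=5, d=9.
ac·Var(T) = (-9)·5·30 = -1350
bd·Var(D) = (-8)·9·37.6 = -2707.2
(ad+bc)·Cov(T, D) = (-121)·(-20.2) = 2444.2
Cov(R, X) = -1350 + (-2707.2) + 2444.2 = -1613.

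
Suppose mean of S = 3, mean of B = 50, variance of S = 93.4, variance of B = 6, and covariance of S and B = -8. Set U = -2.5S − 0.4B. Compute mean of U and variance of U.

mean of U = (-2.5)·mean of S + (-0.4)·mean of B = (-2.5)·3 + (-0.4)·50 = -27.5.
variance of U = a²·variance of S + b²·variance of B + 2ab·covariance of S and B with a = -2.5, b = -0.4.
= (-2.5)²·93.4 + (-0.4)²·6 + 2·(-2.5)·(-0.4)·(-8)
= 583.75 + 0.96 + (-16) = 568.71.

mean of U = -27.5, variance of U = 568.71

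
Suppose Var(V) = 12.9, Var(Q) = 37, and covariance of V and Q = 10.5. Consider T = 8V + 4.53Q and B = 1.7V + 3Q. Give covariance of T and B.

covariance of T and B = 1011.1305

By bilinearity, covariance of T and B = ac·Var(V) + bd·Var(Q) + (ad+bc)·covariance of V and Q, with a=8, b=4.53, c=1.7, d=3.
ac·Var(V) = 8·1.7·12.9 = 175.44
bd·Var(Q) = 4.53·3·37 = 502.83
(ad+bc)·covariance of V and Q = (31.701)·10.5 = 332.8605
covariance of T and B = 175.44 + 502.83 + 332.8605 = 1011.1305.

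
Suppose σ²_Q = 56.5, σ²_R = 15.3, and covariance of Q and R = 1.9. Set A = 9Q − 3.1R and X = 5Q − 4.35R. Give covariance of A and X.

covariance of A and X = 2644.9855

By bilinearity, covariance of A and X = ac·σ²_Q + bd·σ²_R + (ad+bc)·covariance of Q and R, with a=9, b=-3.1, c=5, d=-4.35.
ac·σ²_Q = 9·5·56.5 = 2542.5
bd·σ²_R = (-3.1)·(-4.35)·15.3 = 206.3205
(ad+bc)·covariance of Q and R = (-54.65)·1.9 = -103.835
covariance of A and X = 2542.5 + 206.3205 + (-103.835) = 2644.9855.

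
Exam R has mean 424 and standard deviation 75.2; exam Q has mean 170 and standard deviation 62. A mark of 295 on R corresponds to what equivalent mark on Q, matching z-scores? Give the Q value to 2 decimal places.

Q = 63.64

z = (295 − 424)/75.2 ≈ -1.7154.
Q = 170 + z·62 = 170 + (295 − 424)·62/75.2 ≈ 63.64.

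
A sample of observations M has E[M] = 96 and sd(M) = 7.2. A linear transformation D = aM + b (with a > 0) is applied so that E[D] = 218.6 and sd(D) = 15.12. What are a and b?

sd(D) = a·sd(M) (a > 0), so a = 15.12/7.2 = 2.1.
E[D] = a·E[M] + b, so b = 218.6 − 2.1·96 = 17.

a = 2.1, b = 17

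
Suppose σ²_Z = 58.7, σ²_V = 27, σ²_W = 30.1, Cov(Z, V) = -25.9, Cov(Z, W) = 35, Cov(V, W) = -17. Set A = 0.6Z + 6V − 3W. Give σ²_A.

σ²_A = a²·σ²_Z + b²·σ²_V + c²·σ²_W + 2ab·Cov(Z, V) + 2ac·Cov(Z, W) + 2bc·Cov(V, W), with a = 0.6, b = 6, c = -3.
= 21.132 + 972 + 270.9 + (-186.48) + (-126) + 612
= 1563.552.

σ²_A = 1563.552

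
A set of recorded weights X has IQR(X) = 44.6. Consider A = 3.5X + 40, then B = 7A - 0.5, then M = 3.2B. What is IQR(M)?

IQR(M) = 3496.64

IQR(A) = |3.5|·44.6 = 156.1.
IQR(B) = |7|·156.1 = 1092.7.
IQR(M) = |3.2|·1092.7 = 3496.64.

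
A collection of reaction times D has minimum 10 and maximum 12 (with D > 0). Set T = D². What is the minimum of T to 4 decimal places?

min(T) = 100

D² is increasing on this domain, so min(T) comes from min(D) = 10: min(T) = square(10) = 100.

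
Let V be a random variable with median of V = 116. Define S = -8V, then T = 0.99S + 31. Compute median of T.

median of S = (-8)·116 = -928.
median of T = 0.99·(-928) + 31 = -887.72.

median of T = -887.72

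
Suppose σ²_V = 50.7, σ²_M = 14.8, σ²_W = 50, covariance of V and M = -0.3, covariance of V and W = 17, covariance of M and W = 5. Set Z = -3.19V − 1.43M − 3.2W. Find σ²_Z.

σ²_Z = a²·σ²_V + b²·σ²_M + c²·σ²_W + 2ab·covariance of V and M + 2ac·covariance of V and W + 2bc·covariance of M and W, with a = -3.19, b = -1.43, c = -3.2.
= 515.92827 + 30.26452 + 512 + (-2.73702) + 347.072 + 45.76
= 1448.28777.

σ²_Z = 1448.28777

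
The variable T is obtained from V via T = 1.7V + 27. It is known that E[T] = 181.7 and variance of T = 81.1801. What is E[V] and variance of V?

E[V] = 91, variance of V = 28.09

From T = 1.7V + 27: E[T] = a·E[V] + b, so E[V] = (E[T] − b)/a = (181.7 − 27)/1.7 = 91.
variance of T = a²·variance of V, so variance of V = 81.1801/1.7² = 28.09.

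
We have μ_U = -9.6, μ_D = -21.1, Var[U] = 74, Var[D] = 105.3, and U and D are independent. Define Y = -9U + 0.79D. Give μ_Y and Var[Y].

μ_Y = 69.731, Var[Y] = 6059.71773

μ_Y = (-9)·μ_U + 0.79·μ_D = (-9)·(-9.6) + 0.79·(-21.1) = 69.731.
Var[Y] = a²·Var[U] + b²·Var[D] + 2ab·Cov[U, D] with a = -9, b = 0.79.
Independence gives Cov[U, D] = 0.
= (-9)²·74 + 0.79²·105.3 + 2·(-9)·0.79·0
= 5994 + 65.71773 + 0 = 6059.71773.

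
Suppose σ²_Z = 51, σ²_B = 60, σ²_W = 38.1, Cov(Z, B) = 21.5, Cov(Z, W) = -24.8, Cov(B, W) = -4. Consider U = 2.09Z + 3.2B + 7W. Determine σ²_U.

σ²_U = a²·σ²_Z + b²·σ²_B + c²·σ²_W + 2ab·Cov(Z, B) + 2ac·Cov(Z, W) + 2bc·Cov(B, W), with a = 2.09, b = 3.2, c = 7.
= 222.7731 + 614.4 + 1866.9 + 287.584 + (-725.648) + (-179.2)
= 2086.8091.

σ²_U = 2086.8091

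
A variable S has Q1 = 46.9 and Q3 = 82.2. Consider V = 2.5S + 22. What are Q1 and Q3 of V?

Q1(V) = 139.25, Q3(V) = 227.5

a = 2.5 > 0: Q1(V) = a·Q1(S)+b = 139.25, Q3(V) = a·Q3(S)+b = 227.5.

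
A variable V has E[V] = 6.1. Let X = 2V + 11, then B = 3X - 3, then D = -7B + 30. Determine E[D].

E[D] = -436.2

E[X] = 2·6.1 + 11 = 23.2.
E[B] = 3·23.2 + (-3) = 66.6.
E[D] = (-7)·66.6 + 30 = -436.2.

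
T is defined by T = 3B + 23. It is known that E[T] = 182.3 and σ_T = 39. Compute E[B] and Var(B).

E[B] = 53.1, Var(B) = 169

From T = 3B + 23: E[T] = a·E[B] + b, so E[B] = (E[T] − b)/a = (182.3 − 23)/3 = 53.1.
Var(T) = 39² = 1521.
Var(T) = a²·Var(B), so Var(B) = 1521/3² = 169.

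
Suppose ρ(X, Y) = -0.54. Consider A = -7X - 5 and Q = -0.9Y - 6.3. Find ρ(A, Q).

ρ(A, Q) = -0.54

Linear rescalings preserve correlation up to sign; here the slopes -7 and -0.9 have the same sign, so ρ(A, Q) = ρ(X, Y) = -0.54.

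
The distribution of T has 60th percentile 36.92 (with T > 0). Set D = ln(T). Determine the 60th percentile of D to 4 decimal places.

ln(T) is increasing, so P_{60}(D) = g(P_{60}(T)) ≈ 3.6088.

60th percentile of D = 3.6088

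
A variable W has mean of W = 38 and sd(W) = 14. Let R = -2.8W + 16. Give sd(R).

R = -2.8W + 16 is linear with a = -2.8, b = 16.
sd(R) = |a|·sd(W) = |-2.8|·14 = 39.2.

sd(R) = 39.2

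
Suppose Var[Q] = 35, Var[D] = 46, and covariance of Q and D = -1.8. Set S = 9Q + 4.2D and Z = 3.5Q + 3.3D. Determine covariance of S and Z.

covariance of S and Z = 1660.14

By bilinearity, covariance of S and Z = ac·Var[Q] + bd·Var[D] + (ad+bc)·covariance of Q and D, with a=9, b=4.2, c=3.5, d=3.3.
ac·Var[Q] = 9·3.5·35 = 1102.5
bd·Var[D] = 4.2·3.3·46 = 637.56
(ad+bc)·covariance of Q and D = (44.4)·(-1.8) = -79.92
covariance of S and Z = 1102.5 + 637.56 + (-79.92) = 1660.14.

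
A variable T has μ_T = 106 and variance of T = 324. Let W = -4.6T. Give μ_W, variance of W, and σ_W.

W = -4.6T is linear with a = -4.6, b = 0.
μ_W = a·μ_T + b = (-4.6)·106 = -487.6.
variance of W = a²·variance of T = (-4.6)²·324 = 6855.84.
σ_T = √324 = 18.
σ_W = |a|·σ_T = |-4.6|·18 = 82.8.

μ_W = -487.6, variance of W = 6855.84, σ_W = 82.8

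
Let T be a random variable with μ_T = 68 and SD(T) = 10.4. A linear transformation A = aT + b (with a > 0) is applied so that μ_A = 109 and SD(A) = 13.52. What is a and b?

a = 1.3, b = 20.6

SD(A) = a·SD(T) (a > 0), so a = 13.52/10.4 = 1.3.
μ_A = a·μ_T + b, so b = 109 − 1.3·68 = 20.6.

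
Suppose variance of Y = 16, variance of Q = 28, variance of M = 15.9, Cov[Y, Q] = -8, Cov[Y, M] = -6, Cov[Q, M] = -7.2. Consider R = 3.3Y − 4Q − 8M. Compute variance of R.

variance of R = 1707.04

variance of R = a²·variance of Y + b²·variance of Q + c²·variance of M + 2ab·Cov[Y, Q] + 2ac·Cov[Y, M] + 2bc·Cov[Q, M], with a = 3.3, b = -4, c = -8.
= 174.24 + 448 + 1017.6 + 211.2 + 316.8 + (-460.8)
= 1707.04.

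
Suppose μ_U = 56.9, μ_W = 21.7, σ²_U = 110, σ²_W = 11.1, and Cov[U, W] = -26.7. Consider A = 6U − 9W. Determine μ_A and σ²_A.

μ_A = 6·μ_U + (-9)·μ_W = 6·56.9 + (-9)·21.7 = 146.1.
σ²_A = a²·σ²_U + b²·σ²_W + 2ab·Cov[U, W] with a = 6, b = -9.
= 6²·110 + (-9)²·11.1 + 2·6·(-9)·(-26.7)
= 3960 + 899.1 + 2883.6 = 7742.7.

μ_A = 146.1, σ²_A = 7742.7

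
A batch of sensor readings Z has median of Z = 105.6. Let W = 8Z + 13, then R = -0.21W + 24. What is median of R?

median of R = -156.138

median of W = 8·105.6 + 13 = 857.8.
median of R = (-0.21)·857.8 + 24 = -156.138.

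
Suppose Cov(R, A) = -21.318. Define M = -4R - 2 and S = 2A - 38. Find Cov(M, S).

Cov(M, S) = 170.544

Cov(M, S) = a·c·Cov(R, A) = (-4)·2·(-21.318) = 170.544. Additive constants drop out.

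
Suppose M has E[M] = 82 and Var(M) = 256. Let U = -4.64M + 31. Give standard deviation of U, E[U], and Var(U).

U = -4.64M + 31 is linear with a = -4.64, b = 31.
standard deviation of M = √256 = 16.
standard deviation of U = |a|·standard deviation of M = |-4.64|·16 = 74.24.
E[U] = a·E[M] + b = (-4.64)·82 + 31 = -349.48.
Var(U) = a²·Var(M) = (-4.64)²·256 = 5511.5776 (the additive constant 31 does not affect variance).

standard deviation of U = 74.24, E[U] = -349.48, Var(U) = 5511.5776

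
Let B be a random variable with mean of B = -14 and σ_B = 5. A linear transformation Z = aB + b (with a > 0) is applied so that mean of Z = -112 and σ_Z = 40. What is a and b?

σ_Z = a·σ_B (a > 0), so a = 40/5 = 8.
mean of Z = a·mean of B + b, so b = -112 − 8·(-14) = 0.

a = 8, b = 0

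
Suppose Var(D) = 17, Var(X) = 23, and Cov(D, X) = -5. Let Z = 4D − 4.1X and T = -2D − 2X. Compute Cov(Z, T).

Cov(Z, T) = 51.6

By bilinearity, Cov(Z, T) = ac·Var(D) + bd·Var(X) + (ad+bc)·Cov(D, X), with a=4, b=-4.1, c=-2, d=-2.
ac·Var(D) = 4·(-2)·17 = -136
bd·Var(X) = (-4.1)·(-2)·23 = 188.6
(ad+bc)·Cov(D, X) = (0.2)·(-5) = -1
Cov(Z, T) = -136 + 188.6 + (-1) = 51.6.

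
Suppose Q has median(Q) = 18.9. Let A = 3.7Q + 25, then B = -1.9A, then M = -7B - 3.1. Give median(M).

median(M) = 1259.469

median(A) = 3.7·18.9 + 25 = 94.93.
median(B) = (-1.9)·94.93 = -180.367.
median(M) = (-7)·(-180.367) + (-3.1) = 1259.469.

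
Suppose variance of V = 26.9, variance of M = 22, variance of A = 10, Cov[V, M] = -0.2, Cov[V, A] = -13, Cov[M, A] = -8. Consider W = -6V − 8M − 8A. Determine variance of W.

variance of W = a²·variance of V + b²·variance of M + c²·variance of A + 2ab·Cov[V, M] + 2ac·Cov[V, A] + 2bc·Cov[M, A], with a = -6, b = -8, c = -8.
= 968.4 + 1408 + 640 + (-19.2) + (-1248) + (-1024)
= 725.2.

variance of W = 725.2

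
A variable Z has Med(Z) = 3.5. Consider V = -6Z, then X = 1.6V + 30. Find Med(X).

Med(V) = (-6)·3.5 = -21.
Med(X) = 1.6·(-21) + 30 = -3.6.

Med(X) = -3.6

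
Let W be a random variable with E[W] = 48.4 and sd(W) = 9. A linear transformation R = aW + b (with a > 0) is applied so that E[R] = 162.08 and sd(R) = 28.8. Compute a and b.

a = 3.2, b = 7.2

sd(R) = a·sd(W) (a > 0), so a = 28.8/9 = 3.2.
E[R] = a·E[W] + b, so b = 162.08 − 3.2·48.4 = 7.2.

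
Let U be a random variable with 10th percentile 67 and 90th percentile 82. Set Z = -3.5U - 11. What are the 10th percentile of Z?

Since a = -3.5 < 0 the transformation is decreasing, reversing order: the 10th percentile of Z corresponds to the 90th percentile of U.
So P_{10}(Z) = a·P_{90}(U) + b = (-3.5)·82 + (-11) = -298.

10th percentile of Z = -298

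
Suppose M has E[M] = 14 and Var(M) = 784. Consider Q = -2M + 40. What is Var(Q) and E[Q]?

Q = -2M + 40 is linear with a = -2, b = 40.
Var(Q) = a²·Var(M) = (-2)²·784 = 3136 (the additive constant 40 does not affect variance).
E[Q] = a·E[M] + b = (-2)·14 + 40 = 12.

Var(Q) = 3136, E[Q] = 12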